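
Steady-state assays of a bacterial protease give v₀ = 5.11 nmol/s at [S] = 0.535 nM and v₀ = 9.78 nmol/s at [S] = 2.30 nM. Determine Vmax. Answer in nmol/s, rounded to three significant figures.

13.5 nmol/s

From v = Vmax[S]/(Km+[S]), each point gives Vmax = v(Km+[S])/[S].
Equating: 5.11(Km+0.535)/0.535 = 9.78(Km+2.30)/2.30.
9.551·Km + 5.11 = 4.252·Km + 9.78, so (9.551 − 4.252)·Km = 9.78 − 5.11.
Km = 4.670/5.299 = 0.881 nM; then Vmax = 5.11(0.881+0.535)/0.535 = 13.5 nmol/s.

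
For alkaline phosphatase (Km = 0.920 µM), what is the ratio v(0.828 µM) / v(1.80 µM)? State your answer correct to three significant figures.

0.716

The fractional saturations are [S]/(Km+[S]) = 1.80/2.720 = 0.6618 and 0.828/1.748 = 0.4737.
v₂/v₁ is just their ratio: 0.4737/0.6618 = 0.716.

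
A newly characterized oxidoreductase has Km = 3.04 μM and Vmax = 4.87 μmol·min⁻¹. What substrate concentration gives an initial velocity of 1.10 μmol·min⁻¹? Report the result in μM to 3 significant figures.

0.887 μM

The required fractional saturation is v/Vmax = 1.10/4.87 = 0.2259.
Then [S]/(Km+[S]) = 0.2259 ⇒ [S] = 3.04 × 0.2259/(1 − 0.2259) = 0.887 μM.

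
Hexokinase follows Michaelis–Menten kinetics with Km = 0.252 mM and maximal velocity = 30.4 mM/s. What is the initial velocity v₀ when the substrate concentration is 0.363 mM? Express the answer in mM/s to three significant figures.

17.9 mM/s

v = Vmax·[S]/(Km + [S]) = 30.4 × 0.363 / (0.252 + 0.363)
  = 11.04 / 0.6150 = 17.9 mM/s.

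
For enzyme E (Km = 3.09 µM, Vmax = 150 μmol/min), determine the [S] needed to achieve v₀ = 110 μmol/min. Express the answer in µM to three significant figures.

8.50 µM

Rearranging v = Vmax[S]/(Km+[S]) gives [S] = Km·v/(Vmax − v).
[S] = 3.09 × 110 / (150 − 110) = 339.9/40.00 = 8.50 µM.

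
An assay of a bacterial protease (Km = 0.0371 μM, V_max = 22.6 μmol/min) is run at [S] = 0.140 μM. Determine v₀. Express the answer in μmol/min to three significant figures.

17.9 μmol/min

[S]/(Km+[S]) = 0.140/0.1771 = 0.7905, the fractional saturation.
v = 0.7905 × Vmax = 0.7905 × 22.6 = 17.9 μmol/min.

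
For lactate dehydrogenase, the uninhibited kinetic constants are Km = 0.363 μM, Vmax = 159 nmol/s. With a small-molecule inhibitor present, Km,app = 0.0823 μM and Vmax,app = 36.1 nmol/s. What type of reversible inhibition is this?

uncompetitive

Both Km and Vmax decrease by the same factor (~4.41-fold) — characteristic of uncompetitive inhibition.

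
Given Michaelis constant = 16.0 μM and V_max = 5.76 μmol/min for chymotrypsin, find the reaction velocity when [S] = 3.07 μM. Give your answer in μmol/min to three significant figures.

v = Vmax·[S]/(Km + [S]) = 5.76 × 3.07 / (16.0 + 3.07)
  = 17.68 / 19.07 = 0.927 μmol/min.

0.927 μmol/min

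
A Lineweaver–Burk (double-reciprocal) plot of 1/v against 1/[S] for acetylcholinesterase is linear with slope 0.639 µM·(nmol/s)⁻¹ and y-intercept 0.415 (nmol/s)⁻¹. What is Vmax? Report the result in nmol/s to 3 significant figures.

The y-intercept of a Lineweaver–Burk plot equals 1/Vmax, so Vmax = 1/0.415 = 2.41 nmol/s.

2.41 nmol/s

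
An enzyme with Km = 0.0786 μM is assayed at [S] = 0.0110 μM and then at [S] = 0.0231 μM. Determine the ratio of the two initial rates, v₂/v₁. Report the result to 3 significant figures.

1.85

The fractional saturations are [S]/(Km+[S]) = 0.0110/0.08960 = 0.1228 and 0.0231/0.1017 = 0.2271.
v₂/v₁ is just their ratio: 0.2271/0.1228 = 1.85.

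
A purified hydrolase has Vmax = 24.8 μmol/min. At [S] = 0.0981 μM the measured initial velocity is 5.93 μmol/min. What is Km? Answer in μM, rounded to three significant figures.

0.312 μM

From v = Vmax[S]/(Km+[S]), Km = [S](Vmax − v)/v.
Km = 0.0981 × (24.8 − 5.93) / 5.93 = 1.851/5.93 = 0.312 μM.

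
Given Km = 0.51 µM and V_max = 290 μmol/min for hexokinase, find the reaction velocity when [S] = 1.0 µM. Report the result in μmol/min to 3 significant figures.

192 μmol/min

v = Vmax·[S]/(Km + [S]) = 290 × 1.0 / (0.51 + 1.0)
  = 290.0 / 1.510 = 192 μmol/min.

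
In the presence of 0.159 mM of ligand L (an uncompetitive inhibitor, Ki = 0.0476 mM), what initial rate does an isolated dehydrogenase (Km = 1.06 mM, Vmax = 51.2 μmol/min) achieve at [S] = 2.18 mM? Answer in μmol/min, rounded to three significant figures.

10.6 μmol/min

With α = 1 + [I]/Ki = 1 + 0.159/0.0476 = 4.340, the uncompetitive rate law is v = (Vmax/α)·[S] / (Km/α + [S]).
v = (51.2/4.340)×2.18 / (1.06/4.340 + 2.18) = 25.72/2.424 = 10.6 μmol/min.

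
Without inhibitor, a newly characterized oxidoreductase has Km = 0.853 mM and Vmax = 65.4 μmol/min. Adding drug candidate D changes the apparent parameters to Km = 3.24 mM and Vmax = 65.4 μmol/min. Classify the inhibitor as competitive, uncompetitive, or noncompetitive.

Km increases (0.853 → 3.24 mM) while Vmax is unchanged — the hallmark of competitive inhibition.

competitive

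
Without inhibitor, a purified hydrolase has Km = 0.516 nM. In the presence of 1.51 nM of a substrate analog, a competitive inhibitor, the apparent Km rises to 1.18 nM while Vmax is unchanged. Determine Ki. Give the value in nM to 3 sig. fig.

1.17 nM

Competitive: Km,app = α·Km with α = 1 + [I]/Ki.
α = Km,app/Km = 1.18/0.516 = 2.287.
Since α = 1 + [I]/Ki, [I]/Ki = 2.287 − 1 = 1.287 and Ki = 1.51/1.287 = 1.17 nM.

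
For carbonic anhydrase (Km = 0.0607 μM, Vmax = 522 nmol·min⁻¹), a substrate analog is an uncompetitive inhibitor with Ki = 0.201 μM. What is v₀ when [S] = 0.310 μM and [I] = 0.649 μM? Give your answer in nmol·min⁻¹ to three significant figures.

118 nmol·min⁻¹

α = 1 + [I]/Ki = 1 + 0.649/0.201 = 4.229.
For an uncompetitive inhibitor, both parameters are divided by α, giving Vmax/α and Km/α: Km,app = 0.0144 μM, Vmax,app = 123 nmol·min⁻¹.
v = Vmax,app·[S]/(Km,app + [S]) = 123 × 0.310/(0.0144 + 0.310) = 118 nmol·min⁻¹.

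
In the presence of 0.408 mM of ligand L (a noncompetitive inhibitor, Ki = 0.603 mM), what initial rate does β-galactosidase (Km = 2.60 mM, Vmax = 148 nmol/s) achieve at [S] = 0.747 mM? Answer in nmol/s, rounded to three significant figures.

α = 1 + [I]/Ki = 1 + 0.408/0.603 = 1.677.
For a noncompetitive inhibitor, Vmax is reduced to Vmax/α while Km is unchanged: Km,app = 2.60 mM, Vmax,app = 88.3 nmol/s.
v = Vmax,app·[S]/(Km,app + [S]) = 88.3 × 0.747/(2.60 + 0.747) = 19.7 nmol/s.

19.7 nmol/s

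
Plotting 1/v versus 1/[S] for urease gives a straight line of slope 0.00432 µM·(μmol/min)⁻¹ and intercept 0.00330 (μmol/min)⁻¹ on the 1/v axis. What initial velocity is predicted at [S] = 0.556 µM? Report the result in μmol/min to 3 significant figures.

The y-intercept is 1/Vmax, so Vmax = 1/0.00330 = 303 μmol/min.
The slope is Km/Vmax, so Km = 0.00432 × 303 = 1.31 µM.
Then v = 303 × 0.556/(1.31 + 0.556) = 90.3 μmol/min.

90.3 μmol/min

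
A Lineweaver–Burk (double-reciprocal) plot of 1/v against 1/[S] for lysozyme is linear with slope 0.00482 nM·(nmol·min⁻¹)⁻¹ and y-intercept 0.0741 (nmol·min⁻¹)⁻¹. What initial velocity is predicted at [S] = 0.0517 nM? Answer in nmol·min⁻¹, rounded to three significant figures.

The y-intercept is 1/Vmax, so Vmax = 1/0.0741 = 13.5 nmol·min⁻¹.
The slope is Km/Vmax, so Km = 0.00482 × 13.5 = 0.0650 nM.
Then v = 13.5 × 0.0517/(0.0650 + 0.0517) = 5.98 nmol·min⁻¹.

5.98 nmol·min⁻¹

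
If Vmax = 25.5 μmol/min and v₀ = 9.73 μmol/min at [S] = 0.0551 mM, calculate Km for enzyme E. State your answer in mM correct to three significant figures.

0.0893 mM

From v = Vmax[S]/(Km+[S]), Km = [S](Vmax − v)/v.
Km = 0.0551 × (25.5 − 9.73) / 9.73 = 0.8689/9.73 = 0.0893 mM.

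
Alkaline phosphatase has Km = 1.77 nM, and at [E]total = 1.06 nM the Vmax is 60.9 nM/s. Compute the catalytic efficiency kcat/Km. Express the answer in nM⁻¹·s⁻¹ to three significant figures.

kcat = Vmax/[E]total = 60.9/1.06 = 57.5 s⁻¹.
kcat/Km = 57.5/1.77 = 32.5 nM⁻¹·s⁻¹.

32.5 nM⁻¹·s⁻¹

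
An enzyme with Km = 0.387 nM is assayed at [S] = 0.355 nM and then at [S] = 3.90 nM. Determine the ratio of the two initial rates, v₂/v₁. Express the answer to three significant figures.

1.90

Since Vmax cancels, v₂/v₁ = [S]₂(Km+[S]₁) / [S]₁(Km+[S]₂).
= 3.90×(0.387+0.355) / (0.355×(0.387+3.90)) = 2.894/1.522 = 1.90.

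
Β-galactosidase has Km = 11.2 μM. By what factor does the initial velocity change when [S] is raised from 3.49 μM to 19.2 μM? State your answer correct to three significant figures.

2.66

Since Vmax cancels, v₂/v₁ = [S]₂(Km+[S]₁) / [S]₁(Km+[S]₂).
= 19.2×(11.2+3.49) / (3.49×(11.2+19.2)) = 282.0/106.1 = 2.66.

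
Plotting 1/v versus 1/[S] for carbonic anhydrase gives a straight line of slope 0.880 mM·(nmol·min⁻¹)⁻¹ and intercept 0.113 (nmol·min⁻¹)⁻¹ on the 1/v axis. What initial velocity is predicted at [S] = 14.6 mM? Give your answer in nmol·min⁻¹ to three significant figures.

The y-intercept is 1/Vmax, so Vmax = 1/0.113 = 8.85 nmol·min⁻¹.
The slope is Km/Vmax, so Km = 0.880 × 8.85 = 7.79 mM.
Then v = 8.85 × 14.6/(7.79 + 14.6) = 5.77 nmol·min⁻¹.

5.77 nmol·min⁻¹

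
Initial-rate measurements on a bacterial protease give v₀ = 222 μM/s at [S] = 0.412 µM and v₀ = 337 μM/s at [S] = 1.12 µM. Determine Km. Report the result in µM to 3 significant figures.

In reciprocal form, 1/v = (Km/Vmax)·(1/[S]) + 1/Vmax. The two points give (1/[S], 1/v) = (2.427, 0.004505) and (0.8929, 0.002967).
Slope = (0.004505 − 0.002967)/(2.427 − 0.8929) = 0.001002; intercept = 0.004505 − 0.001002×2.427 = 0.002073.
Vmax = 1/intercept = 482 μM/s; Km = slope × Vmax = 0.001002 × 482 = 0.483 µM.

0.483 µM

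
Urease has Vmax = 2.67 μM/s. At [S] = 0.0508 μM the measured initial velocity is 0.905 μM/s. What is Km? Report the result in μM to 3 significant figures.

v/Vmax = 0.905/2.67 = 0.3390 = [S]/(Km+[S]).
So Km + [S] = [S]/0.3390 = 0.1499 μM, giving Km = 0.1499 − 0.0508 = 0.0991 μM.

0.0991 μM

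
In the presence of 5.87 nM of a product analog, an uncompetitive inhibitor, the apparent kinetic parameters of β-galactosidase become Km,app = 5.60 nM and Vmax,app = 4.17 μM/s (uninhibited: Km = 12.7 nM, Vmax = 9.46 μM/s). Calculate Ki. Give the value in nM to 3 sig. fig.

4.63 nM

Uncompetitive: Vmax,app = Vmax/α (and Km,app = Km/α) with α = 1 + [I]/Ki.
α = Vmax/Vmax,app = 9.46/4.17 = 2.269.
Since α = 1 + [I]/Ki, [I]/Ki = 2.269 − 1 = 1.269 and Ki = 5.87/1.269 = 4.63 nM.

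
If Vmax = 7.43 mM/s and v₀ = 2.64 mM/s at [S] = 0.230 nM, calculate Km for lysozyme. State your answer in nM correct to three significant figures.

From v = Vmax[S]/(Km+[S]), Km = [S](Vmax − v)/v.
Km = 0.230 × (7.43 − 2.64) / 2.64 = 1.102/2.64 = 0.417 nM.

0.417 nM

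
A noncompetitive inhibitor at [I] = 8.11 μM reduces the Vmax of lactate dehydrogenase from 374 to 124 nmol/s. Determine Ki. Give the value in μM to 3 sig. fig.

4.02 μM

Noncompetitive: Vmax,app = Vmax/α with α = 1 + [I]/Ki.
α = Vmax/Vmax,app = 374/124 = 3.016.
Since α = 1 + [I]/Ki, [I]/Ki = 3.016 − 1 = 2.016 and Ki = 8.11/2.016 = 4.02 μM.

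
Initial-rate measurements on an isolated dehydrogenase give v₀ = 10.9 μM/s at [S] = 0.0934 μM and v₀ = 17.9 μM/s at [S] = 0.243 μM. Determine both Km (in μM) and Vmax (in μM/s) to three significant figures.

From v = Vmax[S]/(Km+[S]), each point gives Vmax = v(Km+[S])/[S].
Equating: 10.9(Km+0.0934)/0.0934 = 17.9(Km+0.243)/0.243.
116.7·Km + 10.9 = 73.66·Km + 17.9, so (116.7 − 73.66)·Km = 17.9 − 10.9.
Km = 7.000/43.04 = 0.163 μM; then Vmax = 10.9(0.163+0.0934)/0.0934 = 29.9 μM/s.

Km = 0.163 μM; Vmax = 29.9 μM/s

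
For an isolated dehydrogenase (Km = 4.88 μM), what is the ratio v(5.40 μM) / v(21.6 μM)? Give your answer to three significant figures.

The fractional saturations are [S]/(Km+[S]) = 21.6/26.48 = 0.8157 and 5.40/10.28 = 0.5253.
v₂/v₁ is just their ratio: 0.5253/0.8157 = 0.644.

0.644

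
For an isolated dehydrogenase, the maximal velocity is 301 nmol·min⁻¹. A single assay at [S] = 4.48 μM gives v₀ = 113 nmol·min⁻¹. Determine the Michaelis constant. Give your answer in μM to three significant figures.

7.45 μM

v/Vmax = 113/301 = 0.3754 = [S]/(Km+[S]).
So Km + [S] = [S]/0.3754 = 11.93 μM, giving Km = 11.93 − 4.48 = 7.45 μM.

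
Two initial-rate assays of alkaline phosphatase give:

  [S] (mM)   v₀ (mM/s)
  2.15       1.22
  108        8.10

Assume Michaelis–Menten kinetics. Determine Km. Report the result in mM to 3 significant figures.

14.0 mM

In reciprocal form, 1/v = (Km/Vmax)·(1/[S]) + 1/Vmax. The two points give (1/[S], 1/v) = (0.4651, 0.8197) and (0.009259, 0.1235).
Slope = (0.8197 − 0.1235)/(0.4651 − 0.009259) = 1.527; intercept = 0.8197 − 1.527×0.4651 = 0.1093.
Vmax = 1/intercept = 9.15 mM/s; Km = slope × Vmax = 1.527 × 9.15 = 14.0 mM.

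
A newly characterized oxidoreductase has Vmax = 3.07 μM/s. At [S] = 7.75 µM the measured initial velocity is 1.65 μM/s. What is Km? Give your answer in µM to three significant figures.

6.67 µM

v/Vmax = 1.65/3.07 = 0.5375 = [S]/(Km+[S]).
So Km + [S] = [S]/0.5375 = 14.42 µM, giving Km = 14.42 − 7.75 = 6.67 µM.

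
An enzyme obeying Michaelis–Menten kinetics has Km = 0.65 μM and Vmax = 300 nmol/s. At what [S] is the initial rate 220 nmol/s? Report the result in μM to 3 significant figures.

1.79 μM

The required fractional saturation is v/Vmax = 220/300 = 0.7333.
Then [S]/(Km+[S]) = 0.7333 ⇒ [S] = 0.65 × 0.7333/(1 − 0.7333) = 1.79 μM.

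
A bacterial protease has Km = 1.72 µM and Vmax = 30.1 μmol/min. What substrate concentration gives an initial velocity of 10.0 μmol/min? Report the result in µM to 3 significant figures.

0.856 µM

Rearranging v = Vmax[S]/(Km+[S]) gives [S] = Km·v/(Vmax − v).
[S] = 1.72 × 10.0 / (30.1 − 10.0) = 17.20/20.10 = 0.856 µM.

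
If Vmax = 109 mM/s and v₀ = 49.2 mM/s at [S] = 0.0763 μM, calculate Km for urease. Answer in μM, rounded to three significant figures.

0.0927 μM

From v = Vmax[S]/(Km+[S]), Km = [S](Vmax − v)/v.
Km = 0.0763 × (109 − 49.2) / 49.2 = 4.563/49.2 = 0.0927 μM.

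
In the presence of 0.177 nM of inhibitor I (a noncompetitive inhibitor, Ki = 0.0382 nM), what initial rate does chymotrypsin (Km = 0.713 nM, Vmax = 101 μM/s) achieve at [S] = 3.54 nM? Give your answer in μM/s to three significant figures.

14.9 μM/s

With α = 1 + [I]/Ki = 1 + 0.177/0.0382 = 5.634, the noncompetitive rate law is v = (Vmax/α)·[S] / (Km + [S]).
v = (101/5.634)×3.54 / (0.713 + 3.54) = 63.47/4.253 = 14.9 μM/s.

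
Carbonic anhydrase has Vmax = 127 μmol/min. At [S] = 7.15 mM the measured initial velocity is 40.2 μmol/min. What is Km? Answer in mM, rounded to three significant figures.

v/Vmax = 40.2/127 = 0.3165 = [S]/(Km+[S]).
So Km + [S] = [S]/0.3165 = 22.59 mM, giving Km = 22.59 − 7.15 = 15.4 mM.

15.4 mM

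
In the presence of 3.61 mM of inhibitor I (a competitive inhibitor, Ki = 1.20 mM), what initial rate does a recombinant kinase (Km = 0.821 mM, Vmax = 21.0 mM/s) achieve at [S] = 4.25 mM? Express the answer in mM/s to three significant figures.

α = 1 + [I]/Ki = 1 + 3.61/1.20 = 4.008.
For a competitive inhibitor, Vmax is unchanged and the apparent Km becomes α·Km: Km,app = 3.29 mM, Vmax,app = 21.0 mM/s.
v = Vmax,app·[S]/(Km,app + [S]) = 21.0 × 4.25/(3.29 + 4.25) = 11.8 mM/s.

11.8 mM/s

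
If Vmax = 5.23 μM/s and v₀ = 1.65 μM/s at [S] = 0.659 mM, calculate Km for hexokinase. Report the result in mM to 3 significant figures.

1.43 mM

v/Vmax = 1.65/5.23 = 0.3155 = [S]/(Km+[S]).
So Km + [S] = [S]/0.3155 = 2.089 mM, giving Km = 2.089 − 0.659 = 1.43 mM.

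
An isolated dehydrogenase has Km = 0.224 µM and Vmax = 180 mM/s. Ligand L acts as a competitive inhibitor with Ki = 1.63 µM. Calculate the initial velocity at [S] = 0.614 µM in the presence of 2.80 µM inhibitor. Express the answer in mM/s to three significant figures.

90.4 mM/s

α = 1 + [I]/Ki = 1 + 2.80/1.63 = 2.718.
For a competitive inhibitor, Vmax is unchanged and the apparent Km becomes α·Km: Km,app = 0.609 µM, Vmax,app = 180 mM/s.
v = Vmax,app·[S]/(Km,app + [S]) = 180 × 0.614/(0.609 + 0.614) = 90.4 mM/s.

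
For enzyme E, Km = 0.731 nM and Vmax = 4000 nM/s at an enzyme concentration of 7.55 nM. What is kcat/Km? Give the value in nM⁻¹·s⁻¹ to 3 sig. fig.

kcat = Vmax/[E]total = 4000/7.55 = 530 s⁻¹.
kcat/Km = 530/0.731 = 725 nM⁻¹·s⁻¹.

725 nM⁻¹·s⁻¹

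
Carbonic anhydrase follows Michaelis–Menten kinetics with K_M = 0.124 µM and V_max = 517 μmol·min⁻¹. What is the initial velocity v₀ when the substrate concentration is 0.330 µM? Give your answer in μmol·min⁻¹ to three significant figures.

376 μmol·min⁻¹

v = Vmax·[S]/(Km + [S]) = 517 × 0.330 / (0.124 + 0.330)
  = 170.6 / 0.4540 = 376 μmol·min⁻¹.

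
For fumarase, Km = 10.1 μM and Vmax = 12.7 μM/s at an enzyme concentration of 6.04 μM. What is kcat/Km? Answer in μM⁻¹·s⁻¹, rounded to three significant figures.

0.208 μM⁻¹·s⁻¹

kcat = Vmax/[E]total = 12.7/6.04 = 2.10 s⁻¹.
kcat/Km = 2.10/10.1 = 0.208 μM⁻¹·s⁻¹.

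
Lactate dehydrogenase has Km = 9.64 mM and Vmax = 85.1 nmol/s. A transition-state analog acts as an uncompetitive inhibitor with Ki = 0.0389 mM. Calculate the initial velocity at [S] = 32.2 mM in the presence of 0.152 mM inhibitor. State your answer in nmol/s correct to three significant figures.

α = 1 + [I]/Ki = 1 + 0.152/0.0389 = 4.907.
For an uncompetitive inhibitor, both parameters are divided by α, giving Vmax/α and Km/α: Km,app = 1.96 mM, Vmax,app = 17.3 nmol/s.
v = Vmax,app·[S]/(Km,app + [S]) = 17.3 × 32.2/(1.96 + 32.2) = 16.3 nmol/s.

16.3 nmol/s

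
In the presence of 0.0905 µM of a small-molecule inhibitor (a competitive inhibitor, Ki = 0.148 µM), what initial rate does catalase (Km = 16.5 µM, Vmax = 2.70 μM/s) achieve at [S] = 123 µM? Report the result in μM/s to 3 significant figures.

2.22 μM/s

With α = 1 + [I]/Ki = 1 + 0.0905/0.148 = 1.611, the competitive rate law is v = Vmax[S] / (αKm + [S]).
v = 2.70×123 / (1.611×16.5 + 123) = 332.1/149.6 = 2.22 μM/s.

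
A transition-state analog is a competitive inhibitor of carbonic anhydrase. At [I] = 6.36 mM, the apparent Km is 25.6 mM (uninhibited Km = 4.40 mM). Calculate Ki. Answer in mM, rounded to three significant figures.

1.32 mM

Competitive: Km,app = α·Km with α = 1 + [I]/Ki.
α = Km,app/Km = 25.6/4.40 = 5.818.
Since α = 1 + [I]/Ki, [I]/Ki = 5.818 − 1 = 4.818 and Ki = 6.36/4.818 = 1.32 mM.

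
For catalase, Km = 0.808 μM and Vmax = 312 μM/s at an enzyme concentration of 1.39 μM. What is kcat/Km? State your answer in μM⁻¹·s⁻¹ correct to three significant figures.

kcat = Vmax/[E]total = 312/1.39 = 224 s⁻¹.
kcat/Km = 224/0.808 = 278 μM⁻¹·s⁻¹.

278 μM⁻¹·s⁻¹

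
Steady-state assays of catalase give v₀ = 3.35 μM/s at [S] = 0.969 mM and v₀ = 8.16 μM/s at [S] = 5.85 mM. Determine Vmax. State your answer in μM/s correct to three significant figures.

11.4 μM/s

In reciprocal form, 1/v = (Km/Vmax)·(1/[S]) + 1/Vmax. The two points give (1/[S], 1/v) = (1.032, 0.2985) and (0.1709, 0.1225).
Slope = (0.2985 − 0.1225)/(1.032 − 0.1709) = 0.2044; intercept = 0.2985 − 0.2044×1.032 = 0.08762.
Vmax = 1/intercept = 11.4 μM/s; Km = slope × Vmax = 0.2044 × 11.4 = 2.33 mM.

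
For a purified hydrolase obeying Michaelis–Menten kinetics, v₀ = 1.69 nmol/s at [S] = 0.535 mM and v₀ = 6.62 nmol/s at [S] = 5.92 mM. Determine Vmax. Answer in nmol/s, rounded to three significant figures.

9.32 nmol/s

In reciprocal form, 1/v = (Km/Vmax)·(1/[S]) + 1/Vmax. The two points give (1/[S], 1/v) = (1.869, 0.5917) and (0.1689, 0.1511).
Slope = (0.5917 − 0.1511)/(1.869 − 0.1689) = 0.2592; intercept = 0.5917 − 0.2592×1.869 = 0.1073.
Vmax = 1/intercept = 9.32 nmol/s; Km = slope × Vmax = 0.2592 × 9.32 = 2.42 mM.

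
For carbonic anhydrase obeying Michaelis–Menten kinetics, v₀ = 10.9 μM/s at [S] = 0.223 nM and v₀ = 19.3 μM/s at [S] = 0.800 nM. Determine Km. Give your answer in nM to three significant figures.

0.339 nM

From v = Vmax[S]/(Km+[S]), each point gives Vmax = v(Km+[S])/[S].
Equating: 10.9(Km+0.223)/0.223 = 19.3(Km+0.800)/0.800.
48.88·Km + 10.9 = 24.12·Km + 19.3, so (48.88 − 24.12)·Km = 19.3 − 10.9.
Km = 8.400/24.75 = 0.339 nM; then Vmax = 10.9(0.339+0.223)/0.223 = 27.5 μM/s.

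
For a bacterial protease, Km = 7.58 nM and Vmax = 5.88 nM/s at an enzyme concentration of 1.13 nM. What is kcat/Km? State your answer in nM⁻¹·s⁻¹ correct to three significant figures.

0.686 nM⁻¹·s⁻¹

kcat = Vmax/[E]total = 5.88/1.13 = 5.20 s⁻¹.
kcat/Km = 5.20/7.58 = 0.686 nM⁻¹·s⁻¹.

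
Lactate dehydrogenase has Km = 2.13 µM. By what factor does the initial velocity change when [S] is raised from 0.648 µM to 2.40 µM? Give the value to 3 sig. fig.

2.27

Since Vmax cancels, v₂/v₁ = [S]₂(Km+[S]₁) / [S]₁(Km+[S]₂).
= 2.40×(2.13+0.648) / (0.648×(2.13+2.40)) = 6.667/2.935 = 2.27.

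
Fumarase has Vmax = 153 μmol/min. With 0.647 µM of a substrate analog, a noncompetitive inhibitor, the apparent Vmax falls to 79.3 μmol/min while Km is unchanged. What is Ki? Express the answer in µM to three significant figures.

0.696 µM

Noncompetitive: Vmax,app = Vmax/α with α = 1 + [I]/Ki.
α = Vmax/Vmax,app = 153/79.3 = 1.929.
Ki = [I]/(α − 1) = 0.647/0.9294 = 0.696 µM.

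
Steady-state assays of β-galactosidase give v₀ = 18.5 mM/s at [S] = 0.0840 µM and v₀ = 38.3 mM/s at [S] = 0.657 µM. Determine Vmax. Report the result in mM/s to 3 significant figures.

45.4 mM/s

In reciprocal form, 1/v = (Km/Vmax)·(1/[S]) + 1/Vmax. The two points give (1/[S], 1/v) = (11.90, 0.05405) and (1.522, 0.02611).
Slope = (0.05405 − 0.02611)/(11.90 − 1.522) = 0.002691; intercept = 0.05405 − 0.002691×11.90 = 0.02201.
Vmax = 1/intercept = 45.4 mM/s; Km = slope × Vmax = 0.002691 × 45.4 = 0.122 µM.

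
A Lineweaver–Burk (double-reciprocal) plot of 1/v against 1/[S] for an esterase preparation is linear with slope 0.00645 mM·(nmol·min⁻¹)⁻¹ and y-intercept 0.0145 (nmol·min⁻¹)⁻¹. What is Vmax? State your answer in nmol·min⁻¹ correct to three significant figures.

The y-intercept of a Lineweaver–Burk plot equals 1/Vmax, so Vmax = 1/0.0145 = 69.0 nmol·min⁻¹.

69.0 nmol·min⁻¹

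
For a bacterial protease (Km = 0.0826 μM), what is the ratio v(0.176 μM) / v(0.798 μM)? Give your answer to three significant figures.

Since Vmax cancels, v₂/v₁ = [S]₂(Km+[S]₁) / [S]₁(Km+[S]₂).
= 0.176×(0.0826+0.798) / (0.798×(0.0826+0.176)) = 0.1550/0.2064 = 0.751.

0.751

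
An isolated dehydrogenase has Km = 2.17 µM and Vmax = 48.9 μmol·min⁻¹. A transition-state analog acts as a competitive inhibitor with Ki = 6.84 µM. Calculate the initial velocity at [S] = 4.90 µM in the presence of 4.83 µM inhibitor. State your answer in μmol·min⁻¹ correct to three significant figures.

α = 1 + [I]/Ki = 1 + 4.83/6.84 = 1.706.
For a competitive inhibitor, Vmax is unchanged and the apparent Km becomes α·Km: Km,app = 3.70 µM, Vmax,app = 48.9 μmol·min⁻¹.
v = Vmax,app·[S]/(Km,app + [S]) = 48.9 × 4.90/(3.70 + 4.90) = 27.9 μmol·min⁻¹.

27.9 μmol·min⁻¹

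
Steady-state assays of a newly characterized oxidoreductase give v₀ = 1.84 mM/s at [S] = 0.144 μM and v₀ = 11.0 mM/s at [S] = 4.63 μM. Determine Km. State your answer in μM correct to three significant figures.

From v = Vmax[S]/(Km+[S]), each point gives Vmax = v(Km+[S])/[S].
Equating: 1.84(Km+0.144)/0.144 = 11.0(Km+4.63)/4.63.
12.78·Km + 1.84 = 2.376·Km + 11.0, so (12.78 − 2.376)·Km = 11.0 − 1.84.
Km = 9.160/10.40 = 0.881 μM; then Vmax = 1.84(0.881+0.144)/0.144 = 13.1 mM/s.

0.881 μM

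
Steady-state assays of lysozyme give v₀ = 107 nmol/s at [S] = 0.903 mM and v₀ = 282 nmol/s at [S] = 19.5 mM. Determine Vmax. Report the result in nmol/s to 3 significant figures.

In reciprocal form, 1/v = (Km/Vmax)·(1/[S]) + 1/Vmax. The two points give (1/[S], 1/v) = (1.107, 0.009346) and (0.05128, 0.003546).
Slope = (0.009346 − 0.003546)/(1.107 − 0.05128) = 0.005491; intercept = 0.009346 − 0.005491×1.107 = 0.003264.
Vmax = 1/intercept = 306 nmol/s; Km = slope × Vmax = 0.005491 × 306 = 1.68 mM.

306 nmol/s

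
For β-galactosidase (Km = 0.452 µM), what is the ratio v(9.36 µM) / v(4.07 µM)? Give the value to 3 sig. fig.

Since Vmax cancels, v₂/v₁ = [S]₂(Km+[S]₁) / [S]₁(Km+[S]₂).
= 9.36×(0.452+4.07) / (4.07×(0.452+9.36)) = 42.33/39.93 = 1.06.

1.06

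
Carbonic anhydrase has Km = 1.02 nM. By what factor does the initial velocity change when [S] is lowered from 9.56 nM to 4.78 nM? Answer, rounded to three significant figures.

Since Vmax cancels, v₂/v₁ = [S]₂(Km+[S]₁) / [S]₁(Km+[S]₂).
= 4.78×(1.02+9.56) / (9.56×(1.02+4.78)) = 50.57/55.45 = 0.912.

0.912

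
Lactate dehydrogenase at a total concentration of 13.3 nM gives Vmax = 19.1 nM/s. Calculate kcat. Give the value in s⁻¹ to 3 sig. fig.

1.44 s⁻¹

kcat = Vmax/[E]total = 19.1 nM/s / 13.3 nM = 1.44 s⁻¹.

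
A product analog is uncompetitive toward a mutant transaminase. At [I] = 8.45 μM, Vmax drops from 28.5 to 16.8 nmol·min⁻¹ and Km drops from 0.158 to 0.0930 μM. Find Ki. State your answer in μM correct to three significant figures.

Uncompetitive: Vmax,app = Vmax/α (and Km,app = Km/α) with α = 1 + [I]/Ki.
α = Vmax/Vmax,app = 28.5/16.8 = 1.696.
Since α = 1 + [I]/Ki, [I]/Ki = 1.696 − 1 = 0.6964 and Ki = 8.45/0.6964 = 12.1 μM.

12.1 μM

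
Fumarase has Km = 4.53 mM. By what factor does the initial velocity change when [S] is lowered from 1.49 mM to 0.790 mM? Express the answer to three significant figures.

Since Vmax cancels, v₂/v₁ = [S]₂(Km+[S]₁) / [S]₁(Km+[S]₂).
= 0.790×(4.53+1.49) / (1.49×(4.53+0.790)) = 4.756/7.927 = 0.600.

0.600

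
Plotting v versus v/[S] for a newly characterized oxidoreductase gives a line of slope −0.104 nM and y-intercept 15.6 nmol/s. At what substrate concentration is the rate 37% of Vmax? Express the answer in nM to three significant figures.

0.0611 nM

The Eadie–Hofstee slope gives Km = 0.104 nM (slope = −Km).
v/Vmax = [S]/(Km+[S]) = 0.37 ⇒ [S] = Km·0.37/(1−0.37) = 0.104 × 0.5873 = 0.0611 nM.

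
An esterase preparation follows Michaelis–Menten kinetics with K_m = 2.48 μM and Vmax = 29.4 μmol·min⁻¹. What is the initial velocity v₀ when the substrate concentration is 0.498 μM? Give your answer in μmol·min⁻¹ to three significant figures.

[S]/(Km+[S]) = 0.498/2.978 = 0.1672, the fractional saturation.
v = 0.1672 × Vmax = 0.1672 × 29.4 = 4.92 μmol·min⁻¹.

4.92 μmol·min⁻¹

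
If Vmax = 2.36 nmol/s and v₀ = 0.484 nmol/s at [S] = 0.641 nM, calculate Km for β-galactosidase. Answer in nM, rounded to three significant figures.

From v = Vmax[S]/(Km+[S]), Km = [S](Vmax − v)/v.
Km = 0.641 × (2.36 − 0.484) / 0.484 = 1.203/0.484 = 2.48 nM.

2.48 nM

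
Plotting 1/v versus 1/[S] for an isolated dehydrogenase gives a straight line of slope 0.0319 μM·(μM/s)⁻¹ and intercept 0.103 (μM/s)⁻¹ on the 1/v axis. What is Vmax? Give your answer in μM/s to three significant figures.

The y-intercept of a Lineweaver–Burk plot equals 1/Vmax, so Vmax = 1/0.103 = 9.71 μM/s.

9.71 μM/s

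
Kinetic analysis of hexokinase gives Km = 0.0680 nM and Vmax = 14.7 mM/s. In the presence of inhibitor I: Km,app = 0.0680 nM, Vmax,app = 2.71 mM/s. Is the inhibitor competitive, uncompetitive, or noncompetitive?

Vmax decreases (14.7 → 2.71 mM/s) while Km is unchanged — pure noncompetitive inhibition.

noncompetitive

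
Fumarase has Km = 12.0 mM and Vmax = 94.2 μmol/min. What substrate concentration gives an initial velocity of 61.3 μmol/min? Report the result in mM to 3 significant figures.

Rearranging v = Vmax[S]/(Km+[S]) gives [S] = Km·v/(Vmax − v).
[S] = 12.0 × 61.3 / (94.2 − 61.3) = 735.6/32.90 = 22.4 mM.

22.4 mM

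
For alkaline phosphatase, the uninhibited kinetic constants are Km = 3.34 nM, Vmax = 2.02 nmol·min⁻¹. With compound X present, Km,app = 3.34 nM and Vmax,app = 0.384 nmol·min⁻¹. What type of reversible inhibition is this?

Vmax decreases (2.02 → 0.384 nmol·min⁻¹) while Km is unchanged — pure noncompetitive inhibition.

noncompetitive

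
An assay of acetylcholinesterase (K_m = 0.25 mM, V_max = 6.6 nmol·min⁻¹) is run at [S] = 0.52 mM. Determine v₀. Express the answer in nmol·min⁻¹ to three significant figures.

[S]/(Km+[S]) = 0.52/0.7700 = 0.6753, the fractional saturation.
v = 0.6753 × Vmax = 0.6753 × 6.6 = 4.46 nmol·min⁻¹.

4.46 nmol·min⁻¹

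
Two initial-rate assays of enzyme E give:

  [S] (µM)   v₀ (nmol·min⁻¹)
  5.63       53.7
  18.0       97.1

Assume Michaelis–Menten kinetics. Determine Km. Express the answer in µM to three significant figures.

10.5 µM

From v = Vmax[S]/(Km+[S]), each point gives Vmax = v(Km+[S])/[S].
Equating: 53.7(Km+5.63)/5.63 = 97.1(Km+18.0)/18.0.
9.538·Km + 53.7 = 5.394·Km + 97.1, so (9.538 − 5.394)·Km = 97.1 − 53.7.
Km = 43.40/4.144 = 10.5 µM; then Vmax = 53.7(10.5+5.63)/5.63 = 154 nmol·min⁻¹.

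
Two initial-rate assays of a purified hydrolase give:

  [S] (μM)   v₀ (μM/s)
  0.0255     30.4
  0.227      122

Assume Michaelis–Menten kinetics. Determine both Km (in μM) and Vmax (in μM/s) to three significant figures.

From v = Vmax[S]/(Km+[S]), each point gives Vmax = v(Km+[S])/[S].
Equating: 30.4(Km+0.0255)/0.0255 = 122(Km+0.227)/0.227.
1192·Km + 30.4 = 537.4·Km + 122, so (1192 − 537.4)·Km = 122 − 30.4.
Km = 91.60/654.7 = 0.140 μM; then Vmax = 30.4(0.140+0.0255)/0.0255 = 197 μM/s.

Km = 0.140 μM; Vmax = 197 μM/s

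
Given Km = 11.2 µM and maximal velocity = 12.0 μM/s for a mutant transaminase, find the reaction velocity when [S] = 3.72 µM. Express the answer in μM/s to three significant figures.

[S]/(Km+[S]) = 3.72/14.92 = 0.2493, the fractional saturation.
v = 0.2493 × Vmax = 0.2493 × 12.0 = 2.99 μM/s.

2.99 μM/s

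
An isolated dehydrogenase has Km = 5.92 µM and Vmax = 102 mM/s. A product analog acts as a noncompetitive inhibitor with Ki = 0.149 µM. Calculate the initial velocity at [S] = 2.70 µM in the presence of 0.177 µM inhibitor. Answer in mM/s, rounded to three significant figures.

With α = 1 + [I]/Ki = 1 + 0.177/0.149 = 2.188, the noncompetitive rate law is v = (Vmax/α)·[S] / (Km + [S]).
v = (102/2.188)×2.70 / (5.92 + 2.70) = 125.9/8.620 = 14.6 mM/s.

14.6 mM/s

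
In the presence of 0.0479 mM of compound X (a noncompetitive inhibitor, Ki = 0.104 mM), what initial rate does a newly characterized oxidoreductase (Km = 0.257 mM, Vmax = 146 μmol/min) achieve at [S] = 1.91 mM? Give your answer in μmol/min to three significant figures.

88.1 μmol/min

With α = 1 + [I]/Ki = 1 + 0.0479/0.104 = 1.461, the noncompetitive rate law is v = (Vmax/α)·[S] / (Km + [S]).
v = (146/1.461)×1.91 / (0.257 + 1.91) = 190.9/2.167 = 88.1 μmol/min.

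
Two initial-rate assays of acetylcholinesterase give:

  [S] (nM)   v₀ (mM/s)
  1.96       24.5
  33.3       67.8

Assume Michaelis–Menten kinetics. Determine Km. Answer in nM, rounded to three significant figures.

4.14 nM

In reciprocal form, 1/v = (Km/Vmax)·(1/[S]) + 1/Vmax. The two points give (1/[S], 1/v) = (0.5102, 0.04082) and (0.03003, 0.01475).
Slope = (0.04082 − 0.01475)/(0.5102 − 0.03003) = 0.05429; intercept = 0.04082 − 0.05429×0.5102 = 0.01312.
Vmax = 1/intercept = 76.2 mM/s; Km = slope × Vmax = 0.05429 × 76.2 = 4.14 nM.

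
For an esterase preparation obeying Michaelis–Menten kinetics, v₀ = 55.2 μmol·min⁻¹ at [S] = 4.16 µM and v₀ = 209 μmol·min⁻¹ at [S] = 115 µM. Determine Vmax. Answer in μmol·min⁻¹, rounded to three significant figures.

233 μmol·min⁻¹

From v = Vmax[S]/(Km+[S]), each point gives Vmax = v(Km+[S])/[S].
Equating: 55.2(Km+4.16)/4.16 = 209(Km+115)/115.
13.27·Km + 55.2 = 1.817·Km + 209, so (13.27 − 1.817)·Km = 209 − 55.2.
Km = 153.8/11.45 = 13.4 µM; then Vmax = 55.2(13.4+4.16)/4.16 = 233 μmol·min⁻¹.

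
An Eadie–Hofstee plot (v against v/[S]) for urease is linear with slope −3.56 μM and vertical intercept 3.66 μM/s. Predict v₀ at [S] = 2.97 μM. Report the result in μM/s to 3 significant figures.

In the Eadie–Hofstee form v = Vmax − Km·(v/[S]), the slope is −Km and the intercept is Vmax, so Km = 3.56 μM and Vmax = 3.66 μM/s.
v = 3.66 × 2.97/(3.56 + 2.97) = 1.66 μM/s.

1.66 μM/s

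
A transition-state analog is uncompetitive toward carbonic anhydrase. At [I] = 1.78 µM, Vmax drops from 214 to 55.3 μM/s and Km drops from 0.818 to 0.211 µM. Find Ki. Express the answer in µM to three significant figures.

0.620 µM

Uncompetitive: Vmax,app = Vmax/α (and Km,app = Km/α) with α = 1 + [I]/Ki.
α = Vmax/Vmax,app = 214/55.3 = 3.870.
Since α = 1 + [I]/Ki, [I]/Ki = 3.870 − 1 = 2.870 and Ki = 1.78/2.870 = 0.620 µM.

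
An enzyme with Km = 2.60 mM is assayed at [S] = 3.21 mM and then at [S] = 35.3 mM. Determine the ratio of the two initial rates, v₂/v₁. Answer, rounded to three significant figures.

Since Vmax cancels, v₂/v₁ = [S]₂(Km+[S]₁) / [S]₁(Km+[S]₂).
= 35.3×(2.60+3.21) / (3.21×(2.60+35.3)) = 205.1/121.7 = 1.69.

1.69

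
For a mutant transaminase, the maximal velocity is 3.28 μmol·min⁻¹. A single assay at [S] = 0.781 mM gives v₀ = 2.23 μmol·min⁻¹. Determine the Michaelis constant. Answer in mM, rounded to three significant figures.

0.368 mM

From v = Vmax[S]/(Km+[S]), Km = [S](Vmax − v)/v.
Km = 0.781 × (3.28 − 2.23) / 2.23 = 0.8200/2.23 = 0.368 mM.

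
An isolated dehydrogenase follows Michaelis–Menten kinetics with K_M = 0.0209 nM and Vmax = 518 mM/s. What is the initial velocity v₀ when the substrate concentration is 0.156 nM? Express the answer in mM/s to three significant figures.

v = Vmax·[S]/(Km + [S]) = 518 × 0.156 / (0.0209 + 0.156)
  = 80.81 / 0.1769 = 457 mM/s.

457 mM/s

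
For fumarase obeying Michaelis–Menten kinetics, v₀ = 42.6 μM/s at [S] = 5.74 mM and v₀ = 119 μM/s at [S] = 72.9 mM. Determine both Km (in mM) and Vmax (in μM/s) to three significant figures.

Km = 13.2 mM; Vmax = 141 μM/s

In reciprocal form, 1/v = (Km/Vmax)·(1/[S]) + 1/Vmax. The two points give (1/[S], 1/v) = (0.1742, 0.02347) and (0.01372, 0.008403).
Slope = (0.02347 − 0.008403)/(0.1742 − 0.01372) = 0.09390; intercept = 0.02347 − 0.09390×0.1742 = 0.007115.
Vmax = 1/intercept = 141 μM/s; Km = slope × Vmax = 0.09390 × 141 = 13.2 mM.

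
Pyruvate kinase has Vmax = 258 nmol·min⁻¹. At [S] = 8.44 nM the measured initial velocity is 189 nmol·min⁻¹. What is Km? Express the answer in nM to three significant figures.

3.08 nM

From v = Vmax[S]/(Km+[S]), Km = [S](Vmax − v)/v.
Km = 8.44 × (258 − 189) / 189 = 582.4/189 = 3.08 nM.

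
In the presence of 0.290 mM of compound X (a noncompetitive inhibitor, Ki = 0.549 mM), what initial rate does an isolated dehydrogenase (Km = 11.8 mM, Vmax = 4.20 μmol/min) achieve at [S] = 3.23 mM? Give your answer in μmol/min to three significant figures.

α = 1 + [I]/Ki = 1 + 0.290/0.549 = 1.528.
For a noncompetitive inhibitor, Vmax is reduced to Vmax/α while Km is unchanged: Km,app = 11.8 mM, Vmax,app = 2.75 μmol/min.
v = Vmax,app·[S]/(Km,app + [S]) = 2.75 × 3.23/(11.8 + 3.23) = 0.591 μmol/min.

0.591 μmol/min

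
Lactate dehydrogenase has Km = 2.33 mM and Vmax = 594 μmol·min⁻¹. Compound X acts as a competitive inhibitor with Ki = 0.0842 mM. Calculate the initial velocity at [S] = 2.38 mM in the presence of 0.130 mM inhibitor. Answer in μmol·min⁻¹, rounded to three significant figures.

With α = 1 + [I]/Ki = 1 + 0.130/0.0842 = 2.544, the competitive rate law is v = Vmax[S] / (αKm + [S]).
v = 594×2.38 / (2.544×2.33 + 2.38) = 1414/8.307 = 170 μmol·min⁻¹.

170 μmol·min⁻¹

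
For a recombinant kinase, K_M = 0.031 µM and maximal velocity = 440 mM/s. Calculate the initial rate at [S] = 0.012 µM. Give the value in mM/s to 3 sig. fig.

123 mM/s

v = Vmax·[S]/(Km + [S]) = 440 × 0.012 / (0.031 + 0.012)
  = 5.280 / 0.04300 = 123 mM/s.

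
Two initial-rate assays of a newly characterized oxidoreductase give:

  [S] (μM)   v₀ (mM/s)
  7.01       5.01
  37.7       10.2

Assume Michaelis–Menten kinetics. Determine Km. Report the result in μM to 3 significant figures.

From v = Vmax[S]/(Km+[S]), each point gives Vmax = v(Km+[S])/[S].
Equating: 5.01(Km+7.01)/7.01 = 10.2(Km+37.7)/37.7.
0.7147·Km + 5.01 = 0.2706·Km + 10.2, so (0.7147 − 0.2706)·Km = 10.2 − 5.01.
Km = 5.190/0.4441 = 11.7 μM; then Vmax = 5.01(11.7+7.01)/7.01 = 13.4 mM/s.

11.7 μM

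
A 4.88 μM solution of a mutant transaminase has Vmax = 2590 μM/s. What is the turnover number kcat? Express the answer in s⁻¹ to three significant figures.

531 s⁻¹

kcat = Vmax/[E]total = 2590 μM/s / 4.88 μM = 531 s⁻¹.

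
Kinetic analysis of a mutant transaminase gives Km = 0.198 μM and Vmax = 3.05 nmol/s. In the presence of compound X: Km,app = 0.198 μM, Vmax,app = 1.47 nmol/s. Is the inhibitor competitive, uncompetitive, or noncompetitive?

noncompetitive

Vmax decreases (3.05 → 1.47 nmol/s) while Km is unchanged — pure noncompetitive inhibition.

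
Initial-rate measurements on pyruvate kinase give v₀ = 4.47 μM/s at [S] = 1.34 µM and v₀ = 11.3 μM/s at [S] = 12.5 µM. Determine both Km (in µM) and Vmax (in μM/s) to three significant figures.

Km = 2.81 µM; Vmax = 13.8 μM/s

In reciprocal form, 1/v = (Km/Vmax)·(1/[S]) + 1/Vmax. The two points give (1/[S], 1/v) = (0.7463, 0.2237) and (0.08000, 0.08850).
Slope = (0.2237 − 0.08850)/(0.7463 − 0.08000) = 0.2029; intercept = 0.2237 − 0.2029×0.7463 = 0.07226.
Vmax = 1/intercept = 13.8 μM/s; Km = slope × Vmax = 0.2029 × 13.8 = 2.81 µM.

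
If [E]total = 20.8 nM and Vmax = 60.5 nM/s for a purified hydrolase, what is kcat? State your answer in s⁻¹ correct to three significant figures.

2.91 s⁻¹

kcat = Vmax/[E]total = 60.5 nM/s / 20.8 nM = 2.91 s⁻¹.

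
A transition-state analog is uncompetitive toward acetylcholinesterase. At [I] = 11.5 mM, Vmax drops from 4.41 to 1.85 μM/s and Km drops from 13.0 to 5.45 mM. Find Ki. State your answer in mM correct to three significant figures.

8.31 mM

Uncompetitive: Vmax,app = Vmax/α (and Km,app = Km/α) with α = 1 + [I]/Ki.
α = Vmax/Vmax,app = 4.41/1.85 = 2.384.
Ki = [I]/(α − 1) = 11.5/1.384 = 8.31 mM.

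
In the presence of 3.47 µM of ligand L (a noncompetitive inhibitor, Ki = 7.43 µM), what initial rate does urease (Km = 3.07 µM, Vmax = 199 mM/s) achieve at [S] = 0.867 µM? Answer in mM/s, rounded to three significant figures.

29.9 mM/s

α = 1 + [I]/Ki = 1 + 3.47/7.43 = 1.467.
For a noncompetitive inhibitor, Vmax is reduced to Vmax/α while Km is unchanged: Km,app = 3.07 µM, Vmax,app = 136 mM/s.
v = Vmax,app·[S]/(Km,app + [S]) = 136 × 0.867/(3.07 + 0.867) = 29.9 mM/s.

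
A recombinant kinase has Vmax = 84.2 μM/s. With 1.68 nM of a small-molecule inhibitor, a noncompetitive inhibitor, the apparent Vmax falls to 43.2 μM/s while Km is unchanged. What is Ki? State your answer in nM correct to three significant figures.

1.77 nM

Noncompetitive: Vmax,app = Vmax/α with α = 1 + [I]/Ki.
α = Vmax/Vmax,app = 84.2/43.2 = 1.949.
Ki = [I]/(α − 1) = 1.68/0.9491 = 1.77 nM.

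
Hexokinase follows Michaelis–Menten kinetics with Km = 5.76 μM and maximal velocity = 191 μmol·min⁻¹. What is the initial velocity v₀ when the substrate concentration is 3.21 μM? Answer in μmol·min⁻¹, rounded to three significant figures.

[S]/(Km+[S]) = 3.21/8.970 = 0.3579, the fractional saturation.
v = 0.3579 × Vmax = 0.3579 × 191 = 68.4 μmol·min⁻¹.

68.4 μmol·min⁻¹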